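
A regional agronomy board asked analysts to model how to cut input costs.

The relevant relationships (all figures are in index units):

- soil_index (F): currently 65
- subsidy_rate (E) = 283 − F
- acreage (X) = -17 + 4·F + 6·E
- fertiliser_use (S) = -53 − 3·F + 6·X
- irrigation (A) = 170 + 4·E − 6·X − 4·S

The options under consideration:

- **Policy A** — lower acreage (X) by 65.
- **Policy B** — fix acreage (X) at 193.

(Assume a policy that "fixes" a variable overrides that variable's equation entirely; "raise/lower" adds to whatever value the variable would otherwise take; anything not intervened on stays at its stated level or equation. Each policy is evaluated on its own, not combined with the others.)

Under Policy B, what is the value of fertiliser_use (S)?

Policy B (X := 193):
  F = 65
  E = 283 − 65 = 218
  X = 193
  S = -53 − 3·65 + 6·193 = 910

910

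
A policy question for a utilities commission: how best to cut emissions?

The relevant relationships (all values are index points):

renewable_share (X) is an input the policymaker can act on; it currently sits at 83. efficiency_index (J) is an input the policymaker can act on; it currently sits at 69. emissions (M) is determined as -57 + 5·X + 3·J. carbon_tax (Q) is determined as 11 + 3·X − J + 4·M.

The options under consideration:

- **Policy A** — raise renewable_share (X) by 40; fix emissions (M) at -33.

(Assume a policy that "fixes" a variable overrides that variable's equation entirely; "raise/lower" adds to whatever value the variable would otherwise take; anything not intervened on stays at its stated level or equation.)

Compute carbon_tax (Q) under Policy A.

179

Policy A (X + 40, M := -33):
  X = 83 + 40 = 123
  J = 69
  M = -33
  Q = 11 + 3·123 − 69 + 4·(-33) = 179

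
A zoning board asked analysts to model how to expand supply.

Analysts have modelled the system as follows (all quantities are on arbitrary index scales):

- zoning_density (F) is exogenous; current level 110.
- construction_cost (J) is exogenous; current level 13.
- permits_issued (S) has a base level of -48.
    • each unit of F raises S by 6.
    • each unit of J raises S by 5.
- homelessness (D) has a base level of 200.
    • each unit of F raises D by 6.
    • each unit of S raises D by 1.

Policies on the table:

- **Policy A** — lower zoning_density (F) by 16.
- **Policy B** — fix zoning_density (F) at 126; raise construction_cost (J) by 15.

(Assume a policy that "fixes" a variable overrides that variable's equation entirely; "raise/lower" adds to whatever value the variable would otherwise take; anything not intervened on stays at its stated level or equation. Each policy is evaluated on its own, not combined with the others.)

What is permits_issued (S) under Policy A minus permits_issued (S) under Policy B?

-267

Policy A (F − 16):
  F = 110 − 16 = 94
  J = 13
  S = -48 + 6·94 + 5·13 = 581
Policy B (F := 126, J + 15):
  F = 126
  J = 13 + 15 = 28
  S = -48 + 6·126 + 5·28 = 848
S: 581 − 848 = -267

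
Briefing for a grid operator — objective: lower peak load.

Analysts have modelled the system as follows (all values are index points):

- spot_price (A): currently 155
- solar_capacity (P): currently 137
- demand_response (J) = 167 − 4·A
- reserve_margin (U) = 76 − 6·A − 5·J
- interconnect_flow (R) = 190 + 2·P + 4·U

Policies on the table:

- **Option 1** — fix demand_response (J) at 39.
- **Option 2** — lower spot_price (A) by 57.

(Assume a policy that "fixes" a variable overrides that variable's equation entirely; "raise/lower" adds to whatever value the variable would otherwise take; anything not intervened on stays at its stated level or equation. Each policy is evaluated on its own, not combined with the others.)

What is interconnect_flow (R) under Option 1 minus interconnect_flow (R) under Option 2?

Option 1 (J := 39):
  A = 155
  P = 137
  J = 39
  U = 76 − 6·155 − 5·39 = -1049
  R = 190 + 2·137 + 4·(-1049) = -3732
Option 2 (A − 57):
  A = 155 − 57 = 98
  P = 137
  J = 167 − 4·98 = -225
  U = 76 − 6·98 − 5·(-225) = 613
  R = 190 + 2·137 + 4·613 = 2916
R: -3732 − 2916 = -6648

-6648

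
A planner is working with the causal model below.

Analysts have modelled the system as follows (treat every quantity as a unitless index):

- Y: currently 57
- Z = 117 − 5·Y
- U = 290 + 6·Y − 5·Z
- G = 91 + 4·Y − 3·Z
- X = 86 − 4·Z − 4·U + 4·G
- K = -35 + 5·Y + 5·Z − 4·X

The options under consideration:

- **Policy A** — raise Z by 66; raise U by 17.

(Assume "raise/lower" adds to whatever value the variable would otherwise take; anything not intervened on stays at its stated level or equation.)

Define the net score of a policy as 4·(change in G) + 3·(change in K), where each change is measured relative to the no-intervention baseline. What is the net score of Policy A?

-2154

Baseline:
  Y = 57
  Z = 117 − 5·57 = -168
  U = 290 + 6·57 − 5·(-168) = 1472
  G = 91 + 4·57 − 3·(-168) = 823
  X = 86 − 4·(-168) − 4·1472 + 4·823 = -1838
  K = -35 + 5·57 + 5·(-168) − 4·(-1838) = 6762
Policy A (Z + 66, U + 17):
  Y = 57
  Z = 117 − 5·57 (+66 from intervention) = -102
  U = 290 + 6·57 − 5·(-102) (+17 from intervention) = 1159
  G = 91 + 4·57 − 3·(-102) = 625
  X = 86 − 4·(-102) − 4·1159 + 4·625 = -1642
  K = -35 + 5·57 + 5·(-102) − 4·(-1642) = 6308
ΔG = 625 − 823 = -198; ΔK = 6308 − 6762 = -454
Score = 4·(-198) + 3·(-454) = -2154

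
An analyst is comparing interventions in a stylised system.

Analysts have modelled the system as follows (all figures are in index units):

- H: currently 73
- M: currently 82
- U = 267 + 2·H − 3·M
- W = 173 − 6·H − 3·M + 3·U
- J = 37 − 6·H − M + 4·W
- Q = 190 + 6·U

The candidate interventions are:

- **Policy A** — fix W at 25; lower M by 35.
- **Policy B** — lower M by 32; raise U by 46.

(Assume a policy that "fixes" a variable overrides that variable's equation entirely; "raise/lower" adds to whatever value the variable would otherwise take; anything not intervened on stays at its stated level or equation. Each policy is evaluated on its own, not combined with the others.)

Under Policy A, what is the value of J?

-348

Policy A (W := 25, M − 35):
  H = 73
  M = 82 − 35 = 47
  U = 267 + 2·73 − 3·47 = 272
  W = 25
  J = 37 − 6·73 − 47 + 4·25 = -348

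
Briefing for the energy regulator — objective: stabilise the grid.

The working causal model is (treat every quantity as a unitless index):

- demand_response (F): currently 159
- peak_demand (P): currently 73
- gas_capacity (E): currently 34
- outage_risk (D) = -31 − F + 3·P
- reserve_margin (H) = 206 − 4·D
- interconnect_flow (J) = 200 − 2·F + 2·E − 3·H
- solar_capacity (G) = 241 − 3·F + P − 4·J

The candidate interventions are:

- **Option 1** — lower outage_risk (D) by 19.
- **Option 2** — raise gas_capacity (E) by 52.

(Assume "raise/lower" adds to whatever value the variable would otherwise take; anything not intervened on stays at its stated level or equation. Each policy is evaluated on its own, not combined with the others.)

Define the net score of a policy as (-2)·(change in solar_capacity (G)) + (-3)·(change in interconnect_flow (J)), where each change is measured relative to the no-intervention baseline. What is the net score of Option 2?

Baseline:
  F = 159
  P = 73
  E = 34
  D = -31 − 159 + 3·73 = 29
  H = 206 − 4·29 = 90
  J = 200 − 2·159 + 2·34 − 3·90 = -320
  G = 241 − 3·159 + 73 − 4·(-320) = 1117
Option 2 (E + 52):
  F = 159
  P = 73
  E = 34 + 52 = 86
  D = -31 − 159 + 3·73 = 29
  H = 206 − 4·29 = 90
  J = 200 − 2·159 + 2·86 − 3·90 = -216
  G = 241 − 3·159 + 73 − 4·(-216) = 701
ΔG = 701 − 1117 = -416; ΔJ = -216 − (-320) = 104
Score = (-2)·(-416) + (-3)·104 = 520

520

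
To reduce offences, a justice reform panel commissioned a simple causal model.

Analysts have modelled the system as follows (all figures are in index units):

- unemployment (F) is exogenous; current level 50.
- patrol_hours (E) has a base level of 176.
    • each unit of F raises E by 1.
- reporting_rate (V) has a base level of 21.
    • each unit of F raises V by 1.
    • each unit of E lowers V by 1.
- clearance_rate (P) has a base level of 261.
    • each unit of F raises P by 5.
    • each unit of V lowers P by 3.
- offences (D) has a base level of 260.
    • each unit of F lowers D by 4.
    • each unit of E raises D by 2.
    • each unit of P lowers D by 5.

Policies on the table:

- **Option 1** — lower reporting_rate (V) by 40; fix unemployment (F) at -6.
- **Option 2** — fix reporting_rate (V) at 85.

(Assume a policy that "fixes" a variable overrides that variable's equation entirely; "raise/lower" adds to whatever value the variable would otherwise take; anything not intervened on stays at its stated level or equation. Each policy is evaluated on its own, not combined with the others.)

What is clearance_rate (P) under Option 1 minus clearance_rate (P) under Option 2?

560

Option 1 (V − 40, F := -6):
  F = -6
  E = 176 + (-6) = 170
  V = 21 + (-6) − 170 (−40 from intervention) = -195
  P = 261 + 5·(-6) − 3·(-195) = 816
Option 2 (V := 85):
  F = 50
  E = 176 + 50 = 226
  V = 85
  P = 261 + 5·50 − 3·85 = 256
P: 816 − 256 = 560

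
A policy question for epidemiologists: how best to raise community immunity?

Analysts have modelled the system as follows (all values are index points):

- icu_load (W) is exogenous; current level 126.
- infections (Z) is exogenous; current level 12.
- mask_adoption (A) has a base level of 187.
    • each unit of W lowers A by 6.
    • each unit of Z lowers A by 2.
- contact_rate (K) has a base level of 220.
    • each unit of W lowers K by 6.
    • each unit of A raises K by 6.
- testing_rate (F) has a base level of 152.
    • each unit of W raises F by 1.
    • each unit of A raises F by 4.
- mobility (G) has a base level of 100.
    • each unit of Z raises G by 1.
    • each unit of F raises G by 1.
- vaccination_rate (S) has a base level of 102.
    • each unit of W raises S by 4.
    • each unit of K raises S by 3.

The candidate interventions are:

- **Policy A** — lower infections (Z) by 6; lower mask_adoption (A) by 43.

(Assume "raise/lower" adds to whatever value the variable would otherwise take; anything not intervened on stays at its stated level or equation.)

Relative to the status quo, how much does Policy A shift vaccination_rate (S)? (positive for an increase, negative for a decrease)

Baseline:
  W = 126
  Z = 12
  A = 187 − 6·126 − 2·12 = -593
  K = 220 − 6·126 + 6·(-593) = -4094
  S = 102 + 4·126 + 3·(-4094) = -11676
Policy A (Z − 6, A − 43):
  W = 126
  Z = 12 − 6 = 6
  A = 187 − 6·126 − 2·6 (−43 from intervention) = -624
  K = 220 − 6·126 + 6·(-624) = -4280
  S = 102 + 4·126 + 3·(-4280) = -12234
Change in S: -12234 − (-11676) = -558

-558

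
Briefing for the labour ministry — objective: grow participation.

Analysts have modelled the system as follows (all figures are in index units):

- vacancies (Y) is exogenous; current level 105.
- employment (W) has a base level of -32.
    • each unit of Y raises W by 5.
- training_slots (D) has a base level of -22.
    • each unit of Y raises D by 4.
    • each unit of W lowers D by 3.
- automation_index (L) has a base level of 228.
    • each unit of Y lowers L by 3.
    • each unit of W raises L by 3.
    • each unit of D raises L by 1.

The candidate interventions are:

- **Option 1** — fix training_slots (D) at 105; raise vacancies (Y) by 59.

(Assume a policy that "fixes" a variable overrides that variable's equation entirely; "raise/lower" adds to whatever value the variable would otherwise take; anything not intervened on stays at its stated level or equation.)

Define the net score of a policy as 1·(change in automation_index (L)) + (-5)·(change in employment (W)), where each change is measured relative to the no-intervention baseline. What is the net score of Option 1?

419

Baseline:
  Y = 105
  W = -32 + 5·105 = 493
  D = -22 + 4·105 − 3·493 = -1081
  L = 228 − 3·105 + 3·493 + (-1081) = 311
Option 1 (D := 105, Y + 59):
  Y = 105 + 59 = 164
  W = -32 + 5·164 = 788
  D = 105
  L = 228 − 3·164 + 3·788 + 105 = 2205
ΔL = 2205 − 311 = 1894; ΔW = 788 − 493 = 295
Score = 1·1894 + (-5)·295 = 419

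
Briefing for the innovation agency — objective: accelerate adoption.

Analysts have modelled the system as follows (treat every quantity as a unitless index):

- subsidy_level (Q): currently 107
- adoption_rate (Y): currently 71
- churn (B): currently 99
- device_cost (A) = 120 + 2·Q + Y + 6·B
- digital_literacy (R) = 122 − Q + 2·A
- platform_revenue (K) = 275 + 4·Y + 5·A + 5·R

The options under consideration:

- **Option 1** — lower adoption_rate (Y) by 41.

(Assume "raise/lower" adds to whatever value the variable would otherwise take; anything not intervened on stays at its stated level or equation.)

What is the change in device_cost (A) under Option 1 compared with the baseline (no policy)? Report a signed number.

-41

Baseline:
  Q = 107
  Y = 71
  B = 99
  A = 120 + 2·107 + 71 + 6·99 = 999
Option 1 (Y − 41):
  Q = 107
  Y = 71 − 41 = 30
  B = 99
  A = 120 + 2·107 + 30 + 6·99 = 958
Change in A: 958 − 999 = -41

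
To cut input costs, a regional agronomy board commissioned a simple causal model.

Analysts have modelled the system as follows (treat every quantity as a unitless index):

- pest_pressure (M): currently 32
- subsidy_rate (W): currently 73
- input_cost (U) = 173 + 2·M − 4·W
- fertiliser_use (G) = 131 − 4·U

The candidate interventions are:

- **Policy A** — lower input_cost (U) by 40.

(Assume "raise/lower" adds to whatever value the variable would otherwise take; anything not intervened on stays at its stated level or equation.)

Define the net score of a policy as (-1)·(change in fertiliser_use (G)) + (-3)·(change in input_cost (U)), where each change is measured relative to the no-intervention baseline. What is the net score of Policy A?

Baseline:
  M = 32
  W = 73
  U = 173 + 2·32 − 4·73 = -55
  G = 131 − 4·(-55) = 351
Policy A (U − 40):
  M = 32
  W = 73
  U = 173 + 2·32 − 4·73 (−40 from intervention) = -95
  G = 131 − 4·(-95) = 511
ΔG = 511 − 351 = 160; ΔU = -95 − (-55) = -40
Score = (-1)·160 + (-3)·(-40) = -40

-40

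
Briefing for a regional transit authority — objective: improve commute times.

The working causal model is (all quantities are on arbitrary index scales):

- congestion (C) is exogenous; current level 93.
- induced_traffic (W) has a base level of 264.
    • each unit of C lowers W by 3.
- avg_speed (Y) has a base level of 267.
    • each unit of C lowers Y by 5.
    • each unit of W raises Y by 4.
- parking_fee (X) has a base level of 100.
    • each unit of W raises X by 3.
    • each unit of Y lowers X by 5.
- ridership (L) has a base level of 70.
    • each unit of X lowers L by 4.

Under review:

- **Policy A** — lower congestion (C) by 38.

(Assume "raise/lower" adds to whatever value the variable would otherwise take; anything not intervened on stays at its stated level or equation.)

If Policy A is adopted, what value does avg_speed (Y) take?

Policy A (C − 38):
  C = 93 − 38 = 55
  W = 264 − 3·55 = 99
  Y = 267 − 5·55 + 4·99 = 388

388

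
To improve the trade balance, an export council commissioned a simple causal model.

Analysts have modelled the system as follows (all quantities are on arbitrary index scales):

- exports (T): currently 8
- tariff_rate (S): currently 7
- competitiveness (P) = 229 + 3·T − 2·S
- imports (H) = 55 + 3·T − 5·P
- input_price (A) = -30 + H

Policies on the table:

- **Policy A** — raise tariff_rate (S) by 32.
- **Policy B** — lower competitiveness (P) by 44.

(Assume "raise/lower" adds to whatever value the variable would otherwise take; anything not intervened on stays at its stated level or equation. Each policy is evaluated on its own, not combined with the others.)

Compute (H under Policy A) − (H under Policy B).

Policy A (S + 32):
  T = 8
  S = 7 + 32 = 39
  P = 229 + 3·8 − 2·39 = 175
  H = 55 + 3·8 − 5·175 = -796
Policy B (P − 44):
  T = 8
  S = 7
  P = 229 + 3·8 − 2·7 (−44 from intervention) = 195
  H = 55 + 3·8 − 5·195 = -896
H: -796 − (-896) = 100

100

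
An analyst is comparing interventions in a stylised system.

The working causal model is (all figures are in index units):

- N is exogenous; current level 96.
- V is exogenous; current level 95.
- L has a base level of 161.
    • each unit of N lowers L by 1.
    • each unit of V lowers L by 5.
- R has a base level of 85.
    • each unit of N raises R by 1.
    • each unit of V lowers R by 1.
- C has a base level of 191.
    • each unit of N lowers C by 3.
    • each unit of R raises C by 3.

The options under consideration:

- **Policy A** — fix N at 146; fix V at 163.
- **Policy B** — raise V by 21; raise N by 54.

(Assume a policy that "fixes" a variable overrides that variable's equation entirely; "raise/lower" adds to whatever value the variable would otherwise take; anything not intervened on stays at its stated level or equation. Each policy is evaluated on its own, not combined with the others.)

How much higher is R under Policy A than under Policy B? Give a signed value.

-51

Policy A (N := 146, V := 163):
  N = 146
  V = 163
  R = 85 + 146 − 163 = 68
Policy B (V + 21, N + 54):
  N = 96 + 54 = 150
  V = 95 + 21 = 116
  R = 85 + 150 − 116 = 119
R: 68 − 119 = -51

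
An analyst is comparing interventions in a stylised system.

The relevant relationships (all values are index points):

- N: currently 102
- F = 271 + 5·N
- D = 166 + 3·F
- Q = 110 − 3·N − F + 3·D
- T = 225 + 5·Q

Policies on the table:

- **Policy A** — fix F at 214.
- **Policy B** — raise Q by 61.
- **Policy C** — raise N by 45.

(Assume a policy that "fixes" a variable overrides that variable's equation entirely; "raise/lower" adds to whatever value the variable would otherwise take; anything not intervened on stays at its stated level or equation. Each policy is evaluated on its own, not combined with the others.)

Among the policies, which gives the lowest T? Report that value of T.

10295

Policy A (F := 214):
  N = 102
  F = 214
  D = 166 + 3·214 = 808
  Q = 110 − 3·102 − 214 + 3·808 = 2014
  T = 225 + 5·2014 = 10295
Policy B (Q + 61):
  N = 102
  F = 271 + 5·102 = 781
  D = 166 + 3·781 = 2509
  Q = 110 − 3·102 − 781 + 3·2509 (+61 from intervention) = 6611
  T = 225 + 5·6611 = 33280
Policy C (N + 45):
  N = 102 + 45 = 147
  F = 271 + 5·147 = 1006
  D = 166 + 3·1006 = 3184
  Q = 110 − 3·147 − 1006 + 3·3184 = 8215
  T = 225 + 5·8215 = 41300
Comparing — Policy A: T=10295, Policy B: T=33280, Policy C: T=41300. Lowest is 10295 (Policy A).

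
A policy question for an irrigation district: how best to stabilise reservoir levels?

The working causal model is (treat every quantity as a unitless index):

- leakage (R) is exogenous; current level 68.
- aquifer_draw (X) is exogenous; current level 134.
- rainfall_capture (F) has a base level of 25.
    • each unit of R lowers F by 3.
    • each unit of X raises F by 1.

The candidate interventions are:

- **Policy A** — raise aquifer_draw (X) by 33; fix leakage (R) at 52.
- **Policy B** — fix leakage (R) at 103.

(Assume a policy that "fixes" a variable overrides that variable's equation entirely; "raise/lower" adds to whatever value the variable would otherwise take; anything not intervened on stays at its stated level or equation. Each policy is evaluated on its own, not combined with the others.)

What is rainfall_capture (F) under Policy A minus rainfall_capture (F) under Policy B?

Policy A (X + 33, R := 52):
  R = 52
  X = 134 + 33 = 167
  F = 25 − 3·52 + 167 = 36
Policy B (R := 103):
  R = 103
  X = 134
  F = 25 − 3·103 + 134 = -150
F: 36 − (-150) = 186

186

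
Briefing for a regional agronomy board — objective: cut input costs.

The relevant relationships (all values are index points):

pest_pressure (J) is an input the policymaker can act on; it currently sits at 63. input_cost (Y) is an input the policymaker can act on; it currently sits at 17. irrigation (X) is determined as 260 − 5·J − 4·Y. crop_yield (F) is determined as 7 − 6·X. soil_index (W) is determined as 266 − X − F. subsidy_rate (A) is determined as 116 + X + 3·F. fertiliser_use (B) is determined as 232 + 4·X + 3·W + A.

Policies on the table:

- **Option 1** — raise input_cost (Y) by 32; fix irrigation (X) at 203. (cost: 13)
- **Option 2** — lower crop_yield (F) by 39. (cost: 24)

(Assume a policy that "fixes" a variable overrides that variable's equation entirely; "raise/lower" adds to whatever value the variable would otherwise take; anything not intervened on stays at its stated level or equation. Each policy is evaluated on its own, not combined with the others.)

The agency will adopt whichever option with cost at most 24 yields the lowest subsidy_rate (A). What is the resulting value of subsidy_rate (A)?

-3314

Option 1 (Y + 32, X := 203):
  J = 63
  Y = 17 + 32 = 49
  X = 203
  F = 7 − 6·203 = -1211
  A = 116 + 203 + 3·(-1211) = -3314
Option 2 (F − 39):
  J = 63
  Y = 17
  X = 260 − 5·63 − 4·17 = -123
  F = 7 − 6·(-123) (−39 from intervention) = 706
  A = 116 + (-123) + 3·706 = 2111
Comparing — Option 1: A=-3314, Option 2: A=2111. Lowest is -3314 (Option 1).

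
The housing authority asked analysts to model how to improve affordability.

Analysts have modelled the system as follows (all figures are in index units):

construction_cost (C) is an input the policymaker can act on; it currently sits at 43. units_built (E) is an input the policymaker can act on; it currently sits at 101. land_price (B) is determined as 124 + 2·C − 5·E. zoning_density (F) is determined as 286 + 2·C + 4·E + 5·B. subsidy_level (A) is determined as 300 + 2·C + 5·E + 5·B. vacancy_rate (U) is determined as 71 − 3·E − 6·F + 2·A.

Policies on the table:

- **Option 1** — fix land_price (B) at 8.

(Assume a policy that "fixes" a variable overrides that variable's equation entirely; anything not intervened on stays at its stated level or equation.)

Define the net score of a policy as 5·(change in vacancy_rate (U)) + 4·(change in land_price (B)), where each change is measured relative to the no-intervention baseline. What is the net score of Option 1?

-29088

Baseline:
  C = 43
  E = 101
  B = 124 + 2·43 − 5·101 = -295
  F = 286 + 2·43 + 4·101 + 5·(-295) = -699
  A = 300 + 2·43 + 5·101 + 5·(-295) = -584
  U = 71 − 3·101 − 6·(-699) + 2·(-584) = 2794
Option 1 (B := 8):
  C = 43
  E = 101
  B = 8
  F = 286 + 2·43 + 4·101 + 5·8 = 816
  A = 300 + 2·43 + 5·101 + 5·8 = 931
  U = 71 − 3·101 − 6·816 + 2·931 = -3266
ΔU = -3266 − 2794 = -6060; ΔB = 8 − (-295) = 303
Score = 5·(-6060) + 4·303 = -29088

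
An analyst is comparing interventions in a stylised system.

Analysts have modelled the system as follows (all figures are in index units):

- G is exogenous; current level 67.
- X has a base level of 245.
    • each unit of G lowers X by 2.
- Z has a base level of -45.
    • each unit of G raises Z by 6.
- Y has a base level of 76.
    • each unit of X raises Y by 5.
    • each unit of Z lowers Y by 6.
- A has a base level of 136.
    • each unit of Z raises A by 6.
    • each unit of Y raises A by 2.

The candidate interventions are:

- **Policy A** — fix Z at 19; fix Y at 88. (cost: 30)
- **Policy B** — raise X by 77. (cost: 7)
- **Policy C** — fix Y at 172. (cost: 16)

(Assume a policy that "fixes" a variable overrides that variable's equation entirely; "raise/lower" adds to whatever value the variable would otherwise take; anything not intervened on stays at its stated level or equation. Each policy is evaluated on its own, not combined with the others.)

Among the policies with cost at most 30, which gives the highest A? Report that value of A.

2622

Policy A (Z := 19, Y := 88):
  G = 67
  X = 245 − 2·67 = 111
  Z = 19
  Y = 88
  A = 136 + 6·19 + 2·88 = 426
Policy B (X + 77):
  G = 67
  X = 245 − 2·67 (+77 from intervention) = 188
  Z = -45 + 6·67 = 357
  Y = 76 + 5·188 − 6·357 = -1126
  A = 136 + 6·357 + 2·(-1126) = 26
Policy C (Y := 172):
  G = 67
  X = 245 − 2·67 = 111
  Z = -45 + 6·67 = 357
  Y = 172
  A = 136 + 6·357 + 2·172 = 2622
Comparing — Policy A: A=426, Policy B: A=26, Policy C: A=2622. Highest is 2622 (Policy C).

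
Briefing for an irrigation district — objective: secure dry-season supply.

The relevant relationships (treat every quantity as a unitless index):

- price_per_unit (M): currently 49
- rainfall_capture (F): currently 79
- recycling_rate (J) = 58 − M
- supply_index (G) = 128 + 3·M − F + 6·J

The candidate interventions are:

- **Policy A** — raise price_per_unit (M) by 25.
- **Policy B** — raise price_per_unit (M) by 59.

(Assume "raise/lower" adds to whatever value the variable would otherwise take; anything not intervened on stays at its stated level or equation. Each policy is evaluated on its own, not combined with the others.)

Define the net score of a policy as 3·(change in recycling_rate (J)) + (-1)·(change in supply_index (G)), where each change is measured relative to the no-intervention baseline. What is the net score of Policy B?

0

Baseline:
  M = 49
  F = 79
  J = 58 − 49 = 9
  G = 128 + 3·49 − 79 + 6·9 = 250
Policy B (M + 59):
  M = 49 + 59 = 108
  F = 79
  J = 58 − 108 = -50
  G = 128 + 3·108 − 79 + 6·(-50) = 73
ΔJ = -50 − 9 = -59; ΔG = 73 − 250 = -177
Score = 3·(-59) + (-1)·(-177) = 0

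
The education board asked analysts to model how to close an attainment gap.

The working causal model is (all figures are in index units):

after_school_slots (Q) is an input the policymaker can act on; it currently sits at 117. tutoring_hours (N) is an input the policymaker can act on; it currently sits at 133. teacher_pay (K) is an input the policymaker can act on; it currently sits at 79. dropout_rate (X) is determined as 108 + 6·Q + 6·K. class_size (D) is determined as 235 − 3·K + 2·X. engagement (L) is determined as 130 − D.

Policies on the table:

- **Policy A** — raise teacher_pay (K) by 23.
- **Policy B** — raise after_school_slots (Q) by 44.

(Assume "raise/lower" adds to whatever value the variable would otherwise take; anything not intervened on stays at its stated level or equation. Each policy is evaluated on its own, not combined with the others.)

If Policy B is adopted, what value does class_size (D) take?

3094

Policy B (Q + 44):
  Q = 117 + 44 = 161
  K = 79
  X = 108 + 6·161 + 6·79 = 1548
  D = 235 − 3·79 + 2·1548 = 3094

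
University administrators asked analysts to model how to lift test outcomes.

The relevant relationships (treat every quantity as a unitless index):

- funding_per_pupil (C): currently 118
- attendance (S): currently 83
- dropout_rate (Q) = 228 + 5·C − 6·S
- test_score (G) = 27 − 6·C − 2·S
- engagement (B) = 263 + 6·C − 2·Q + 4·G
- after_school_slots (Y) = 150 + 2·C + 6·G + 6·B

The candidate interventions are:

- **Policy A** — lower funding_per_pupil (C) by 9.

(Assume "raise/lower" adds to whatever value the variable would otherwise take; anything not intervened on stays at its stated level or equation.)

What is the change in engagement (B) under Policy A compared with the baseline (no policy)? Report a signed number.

Baseline:
  C = 118
  S = 83
  Q = 228 + 5·118 − 6·83 = 320
  G = 27 − 6·118 − 2·83 = -847
  B = 263 + 6·118 − 2·320 + 4·(-847) = -3057
Policy A (C − 9):
  C = 118 − 9 = 109
  S = 83
  Q = 228 + 5·109 − 6·83 = 275
  G = 27 − 6·109 − 2·83 = -793
  B = 263 + 6·109 − 2·275 + 4·(-793) = -2805
Change in B: -2805 − (-3057) = 252

252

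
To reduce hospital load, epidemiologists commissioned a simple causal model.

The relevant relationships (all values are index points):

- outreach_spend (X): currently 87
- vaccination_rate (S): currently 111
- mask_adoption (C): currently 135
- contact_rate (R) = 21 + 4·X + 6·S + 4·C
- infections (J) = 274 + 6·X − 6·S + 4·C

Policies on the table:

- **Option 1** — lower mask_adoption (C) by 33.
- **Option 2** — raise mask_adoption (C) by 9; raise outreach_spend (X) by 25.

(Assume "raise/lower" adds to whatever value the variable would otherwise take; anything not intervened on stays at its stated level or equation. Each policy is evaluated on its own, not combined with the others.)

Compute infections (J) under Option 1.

538

Option 1 (C − 33):
  X = 87
  S = 111
  C = 135 − 33 = 102
  J = 274 + 6·87 − 6·111 + 4·102 = 538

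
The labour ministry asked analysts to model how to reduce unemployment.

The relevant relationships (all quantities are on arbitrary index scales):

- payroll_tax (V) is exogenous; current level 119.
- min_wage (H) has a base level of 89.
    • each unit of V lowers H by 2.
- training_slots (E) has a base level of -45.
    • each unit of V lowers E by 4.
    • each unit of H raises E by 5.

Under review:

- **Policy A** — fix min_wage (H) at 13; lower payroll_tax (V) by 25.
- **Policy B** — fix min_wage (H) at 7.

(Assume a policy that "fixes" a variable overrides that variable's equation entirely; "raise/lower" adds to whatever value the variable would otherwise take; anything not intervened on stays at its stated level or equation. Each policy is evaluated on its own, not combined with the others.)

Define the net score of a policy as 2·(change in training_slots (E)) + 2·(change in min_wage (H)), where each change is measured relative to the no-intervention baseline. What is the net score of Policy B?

Baseline:
  V = 119
  H = 89 − 2·119 = -149
  E = -45 − 4·119 + 5·(-149) = -1266
Policy B (H := 7):
  V = 119
  H = 7
  E = -45 − 4·119 + 5·7 = -486
ΔE = -486 − (-1266) = 780; ΔH = 7 − (-149) = 156
Score = 2·780 + 2·156 = 1872

1872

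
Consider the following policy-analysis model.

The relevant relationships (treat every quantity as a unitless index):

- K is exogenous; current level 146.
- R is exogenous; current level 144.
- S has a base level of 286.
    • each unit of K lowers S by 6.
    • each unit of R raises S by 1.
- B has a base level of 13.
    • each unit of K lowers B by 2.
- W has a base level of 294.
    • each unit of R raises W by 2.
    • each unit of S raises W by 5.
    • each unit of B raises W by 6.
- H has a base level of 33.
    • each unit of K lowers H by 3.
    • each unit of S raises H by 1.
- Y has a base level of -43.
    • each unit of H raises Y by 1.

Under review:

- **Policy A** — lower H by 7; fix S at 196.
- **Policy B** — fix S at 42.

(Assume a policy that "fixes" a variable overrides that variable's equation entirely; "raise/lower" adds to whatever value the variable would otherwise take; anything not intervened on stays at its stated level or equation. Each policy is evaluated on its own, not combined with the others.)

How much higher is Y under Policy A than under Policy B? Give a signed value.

147

Policy A (H − 7, S := 196):
  K = 146
  R = 144
  S = 196
  H = 33 − 3·146 + 196 (−7 from intervention) = -216
  Y = -43 + (-216) = -259
Policy B (S := 42):
  K = 146
  R = 144
  S = 42
  H = 33 − 3·146 + 42 = -363
  Y = -43 + (-363) = -406
Y: -259 − (-406) = 147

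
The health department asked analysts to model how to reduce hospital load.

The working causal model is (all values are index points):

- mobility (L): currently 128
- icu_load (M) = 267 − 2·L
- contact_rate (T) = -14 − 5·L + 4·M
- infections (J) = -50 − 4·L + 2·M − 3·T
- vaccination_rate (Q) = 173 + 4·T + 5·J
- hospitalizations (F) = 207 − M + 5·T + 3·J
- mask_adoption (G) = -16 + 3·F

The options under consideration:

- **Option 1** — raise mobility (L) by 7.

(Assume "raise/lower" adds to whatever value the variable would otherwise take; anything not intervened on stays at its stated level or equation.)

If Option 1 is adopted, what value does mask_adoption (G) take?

3662

Option 1 (L + 7):
  L = 128 + 7 = 135
  M = 267 − 2·135 = -3
  T = -14 − 5·135 + 4·(-3) = -701
  J = -50 − 4·135 + 2·(-3) − 3·(-701) = 1507
  F = 207 − (-3) + 5·(-701) + 3·1507 = 1226
  G = -16 + 3·1226 = 3662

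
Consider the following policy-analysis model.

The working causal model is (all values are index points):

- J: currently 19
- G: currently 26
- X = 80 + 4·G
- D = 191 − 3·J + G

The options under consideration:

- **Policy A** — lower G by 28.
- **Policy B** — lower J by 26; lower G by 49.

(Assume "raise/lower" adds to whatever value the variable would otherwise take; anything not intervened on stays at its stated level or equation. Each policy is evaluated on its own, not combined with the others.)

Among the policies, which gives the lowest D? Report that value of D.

132

Policy A (G − 28):
  J = 19
  G = 26 − 28 = -2
  D = 191 − 3·19 + (-2) = 132
Policy B (J − 26, G − 49):
  J = 19 − 26 = -7
  G = 26 − 49 = -23
  D = 191 − 3·(-7) + (-23) = 189
Comparing — Policy A: D=132, Policy B: D=189. Lowest is 132 (Policy A).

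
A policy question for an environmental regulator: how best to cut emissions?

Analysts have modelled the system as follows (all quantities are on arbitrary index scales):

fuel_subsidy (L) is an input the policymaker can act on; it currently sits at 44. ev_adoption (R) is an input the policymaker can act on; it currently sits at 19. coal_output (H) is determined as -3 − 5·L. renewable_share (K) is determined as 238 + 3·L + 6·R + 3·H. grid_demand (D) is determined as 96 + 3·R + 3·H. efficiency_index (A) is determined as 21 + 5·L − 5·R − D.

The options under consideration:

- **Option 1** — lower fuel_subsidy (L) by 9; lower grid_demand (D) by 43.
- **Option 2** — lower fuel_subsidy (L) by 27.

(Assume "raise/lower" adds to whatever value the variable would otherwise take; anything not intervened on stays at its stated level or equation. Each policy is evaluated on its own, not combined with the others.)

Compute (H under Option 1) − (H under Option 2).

-90

Option 1 (L − 9, D − 43):
  L = 44 − 9 = 35
  H = -3 − 5·35 = -178
Option 2 (L − 27):
  L = 44 − 27 = 17
  H = -3 − 5·17 = -88
H: -178 − (-88) = -90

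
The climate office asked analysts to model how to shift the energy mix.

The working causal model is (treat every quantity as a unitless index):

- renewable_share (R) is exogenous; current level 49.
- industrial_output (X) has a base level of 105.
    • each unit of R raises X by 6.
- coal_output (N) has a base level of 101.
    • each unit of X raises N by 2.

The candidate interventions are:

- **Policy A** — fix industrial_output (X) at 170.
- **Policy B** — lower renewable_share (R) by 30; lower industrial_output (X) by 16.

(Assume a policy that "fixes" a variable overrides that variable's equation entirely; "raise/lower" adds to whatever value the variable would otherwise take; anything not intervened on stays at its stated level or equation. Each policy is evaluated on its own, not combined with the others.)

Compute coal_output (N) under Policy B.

Policy B (R − 30, X − 16):
  R = 49 − 30 = 19
  X = 105 + 6·19 (−16 from intervention) = 203
  N = 101 + 2·203 = 507

507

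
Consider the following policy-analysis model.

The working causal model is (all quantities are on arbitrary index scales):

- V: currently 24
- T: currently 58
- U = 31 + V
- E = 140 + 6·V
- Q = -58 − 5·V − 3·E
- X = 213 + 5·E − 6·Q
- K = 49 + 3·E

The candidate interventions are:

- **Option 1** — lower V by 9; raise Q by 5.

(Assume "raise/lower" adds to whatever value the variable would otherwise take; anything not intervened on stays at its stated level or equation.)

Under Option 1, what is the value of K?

739

Option 1 (V − 9, Q + 5):
  V = 24 − 9 = 15
  E = 140 + 6·15 = 230
  K = 49 + 3·230 = 739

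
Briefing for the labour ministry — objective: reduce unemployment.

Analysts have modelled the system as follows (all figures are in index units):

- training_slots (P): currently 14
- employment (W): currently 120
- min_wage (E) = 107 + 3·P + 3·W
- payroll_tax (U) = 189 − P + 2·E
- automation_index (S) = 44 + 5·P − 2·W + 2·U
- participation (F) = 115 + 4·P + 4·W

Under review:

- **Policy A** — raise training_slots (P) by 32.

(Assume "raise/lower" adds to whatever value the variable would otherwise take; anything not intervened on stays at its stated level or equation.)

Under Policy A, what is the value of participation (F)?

779

Policy A (P + 32):
  P = 14 + 32 = 46
  W = 120
  F = 115 + 4·46 + 4·120 = 779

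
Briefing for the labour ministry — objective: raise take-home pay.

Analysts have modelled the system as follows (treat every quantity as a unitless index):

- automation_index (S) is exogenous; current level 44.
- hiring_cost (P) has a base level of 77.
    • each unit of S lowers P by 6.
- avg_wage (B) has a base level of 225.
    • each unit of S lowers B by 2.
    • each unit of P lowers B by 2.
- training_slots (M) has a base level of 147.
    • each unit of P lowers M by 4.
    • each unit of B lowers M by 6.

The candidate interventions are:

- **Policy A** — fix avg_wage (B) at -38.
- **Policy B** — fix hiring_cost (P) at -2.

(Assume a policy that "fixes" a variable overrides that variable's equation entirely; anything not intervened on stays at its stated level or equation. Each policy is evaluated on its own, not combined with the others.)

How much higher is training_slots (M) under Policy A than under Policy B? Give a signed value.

1814

Policy A (B := -38):
  S = 44
  P = 77 − 6·44 = -187
  B = -38
  M = 147 − 4·(-187) − 6·(-38) = 1123
Policy B (P := -2):
  S = 44
  P = -2
  B = 225 − 2·44 − 2·(-2) = 141
  M = 147 − 4·(-2) − 6·141 = -691
M: 1123 − (-691) = 1814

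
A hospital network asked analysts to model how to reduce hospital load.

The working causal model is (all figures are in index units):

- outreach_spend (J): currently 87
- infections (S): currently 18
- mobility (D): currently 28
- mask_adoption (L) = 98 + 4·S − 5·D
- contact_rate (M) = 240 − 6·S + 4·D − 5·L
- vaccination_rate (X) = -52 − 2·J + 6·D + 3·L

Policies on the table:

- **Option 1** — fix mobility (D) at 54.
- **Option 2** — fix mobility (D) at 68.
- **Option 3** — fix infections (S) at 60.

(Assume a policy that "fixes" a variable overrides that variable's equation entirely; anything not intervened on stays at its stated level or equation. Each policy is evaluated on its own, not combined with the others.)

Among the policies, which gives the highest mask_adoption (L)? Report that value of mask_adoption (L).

198

Option 1 (D := 54):
  S = 18
  D = 54
  L = 98 + 4·18 − 5·54 = -100
Option 2 (D := 68):
  S = 18
  D = 68
  L = 98 + 4·18 − 5·68 = -170
Option 3 (S := 60):
  S = 60
  D = 28
  L = 98 + 4·60 − 5·28 = 198
Comparing — Option 1: L=-100, Option 2: L=-170, Option 3: L=198. Highest is 198 (Option 3).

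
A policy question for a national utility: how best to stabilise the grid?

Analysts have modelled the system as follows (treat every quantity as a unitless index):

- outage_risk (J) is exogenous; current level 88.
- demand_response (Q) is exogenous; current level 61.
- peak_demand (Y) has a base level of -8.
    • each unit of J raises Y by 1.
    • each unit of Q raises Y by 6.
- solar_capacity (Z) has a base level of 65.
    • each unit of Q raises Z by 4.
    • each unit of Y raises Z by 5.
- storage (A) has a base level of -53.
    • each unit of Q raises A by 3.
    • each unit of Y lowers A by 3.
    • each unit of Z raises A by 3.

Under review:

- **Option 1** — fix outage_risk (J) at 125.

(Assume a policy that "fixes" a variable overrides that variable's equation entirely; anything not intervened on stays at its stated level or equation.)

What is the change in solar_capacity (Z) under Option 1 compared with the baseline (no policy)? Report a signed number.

185

Baseline:
  J = 88
  Q = 61
  Y = -8 + 88 + 6·61 = 446
  Z = 65 + 4·61 + 5·446 = 2539
Option 1 (J := 125):
  J = 125
  Q = 61
  Y = -8 + 125 + 6·61 = 483
  Z = 65 + 4·61 + 5·483 = 2724
Change in Z: 2724 − 2539 = 185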